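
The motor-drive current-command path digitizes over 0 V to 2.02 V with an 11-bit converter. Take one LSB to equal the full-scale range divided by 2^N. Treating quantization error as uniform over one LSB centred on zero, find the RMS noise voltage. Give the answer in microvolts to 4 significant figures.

284.7 µV

Span = 2.02 V.
Step size = 2.02/2048 V = 0.986328 mV.
For a uniform distribution on [−LSB/2, +LSB/2], V_rms = LSB/√12 = 0.986328 mV/3.4641 = 284.7 µV.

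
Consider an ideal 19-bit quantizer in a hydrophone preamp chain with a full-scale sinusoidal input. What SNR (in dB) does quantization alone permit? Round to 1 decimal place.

For an ideal N-bit converter with full-scale sine input, SNR = 6.02 N + 1.76 dB. SNR = 6.02 × 19 + 1.76 = 114.38 + 1.76 = 116.14 dB.

116.1 dB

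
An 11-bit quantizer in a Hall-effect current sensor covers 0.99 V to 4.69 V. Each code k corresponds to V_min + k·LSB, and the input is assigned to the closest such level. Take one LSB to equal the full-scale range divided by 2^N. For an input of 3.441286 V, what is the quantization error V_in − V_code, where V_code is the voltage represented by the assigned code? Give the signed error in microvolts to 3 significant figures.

Span: 4.69 V − (0.99 V) = 3.7 V. LSB = 3.7 V / 2^11 ≈ 1.807 mV.
Position in LSBs: (3.441286 − (0.99)) × 2048/3.7 = 1356.8199; rounding gives k = 1357.
V_code = V_min + k × range/2^11 = 0.99 + 1357 × 3.7/2048 = 3.441611328 V.
e = 3.441286 − (3.441611328) = −325 µV.

−325 µV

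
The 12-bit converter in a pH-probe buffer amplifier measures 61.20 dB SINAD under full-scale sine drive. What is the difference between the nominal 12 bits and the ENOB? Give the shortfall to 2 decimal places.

2.13 bits

ENOB = (SINAD − 1.76)/6.02 = (61.20 − 1.76)/6.02 = 9.8738 bits.
Lost resolution: 12 − 9.8738 = 2.1262 bits.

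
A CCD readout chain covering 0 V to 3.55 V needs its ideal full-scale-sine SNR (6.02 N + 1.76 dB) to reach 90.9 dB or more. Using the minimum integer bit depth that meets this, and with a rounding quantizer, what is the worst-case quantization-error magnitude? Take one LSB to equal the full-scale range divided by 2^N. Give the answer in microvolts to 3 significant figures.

54.2 µV

V_FS = 3.55 V.
Required N = ⌈(90.9 − 1.76)/6.02⌉ = ⌈14.807⌉ = 15.
One LSB is 3.55 V / 32768 = 108.34 µV.
Half an LSB is 54.2 µV.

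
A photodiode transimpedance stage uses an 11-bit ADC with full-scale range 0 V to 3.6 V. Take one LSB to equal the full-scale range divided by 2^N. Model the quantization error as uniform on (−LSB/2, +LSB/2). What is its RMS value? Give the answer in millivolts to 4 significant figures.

Range is 3.6 V.
LSB = 3.6 V ÷ 2^11 = 3.6/2048 V = 1.75781 mV.
V_rms = LSB/√12 = 1.75781 mV / √12 = 0.5074 mV.

0.5074 mV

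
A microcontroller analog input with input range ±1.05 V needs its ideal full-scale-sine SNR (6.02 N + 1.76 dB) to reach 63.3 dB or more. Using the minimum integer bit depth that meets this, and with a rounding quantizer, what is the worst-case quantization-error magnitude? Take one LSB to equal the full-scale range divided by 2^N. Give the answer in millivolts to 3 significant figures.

0.513 mV

Range = 1.05 − (-1.05) = 2.1 V.
Solving 6.02 N ≥ 63.3 − 1.76: N ≥ 10.223. Round up → N = 11.
LSB = 2.1 V / 2^11 = 1.0254 mV.
|e|_max = LSB/2 = 0.513 mV.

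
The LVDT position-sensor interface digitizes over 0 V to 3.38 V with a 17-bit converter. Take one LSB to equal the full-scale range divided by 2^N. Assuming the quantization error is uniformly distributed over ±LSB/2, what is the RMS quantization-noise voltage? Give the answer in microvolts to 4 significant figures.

Span = 3.38 V.
LSB = 3.38 V ÷ 2^17 = 3.38/131072 V = 25.7874 µV.
RMS of a uniform error over width LSB is LSB/√12 = 7.444 µV.

7.444 µV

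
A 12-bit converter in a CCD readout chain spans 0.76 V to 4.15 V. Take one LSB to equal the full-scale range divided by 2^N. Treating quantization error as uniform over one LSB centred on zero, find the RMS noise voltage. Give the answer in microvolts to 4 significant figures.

Range = 4.15 − (0.76) = 3.39 V.
One LSB is 3.39 V / 4096 = 0.827637 mV.
RMS of a uniform error over width LSB is LSB/√12 = 238.9 µV.

238.9 µV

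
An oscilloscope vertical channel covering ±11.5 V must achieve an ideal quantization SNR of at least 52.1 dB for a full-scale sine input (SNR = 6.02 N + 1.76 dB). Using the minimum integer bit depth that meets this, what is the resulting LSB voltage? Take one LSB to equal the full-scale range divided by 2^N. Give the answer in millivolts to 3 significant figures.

Span: 11.5 V − (-11.5 V) = 23 V.
N ≥ (52.1 − 1.76)/6.02 = 8.362 → N_min = 9.
LSB = 23 V / 2^9 = 44.9 mV.

44.9 mV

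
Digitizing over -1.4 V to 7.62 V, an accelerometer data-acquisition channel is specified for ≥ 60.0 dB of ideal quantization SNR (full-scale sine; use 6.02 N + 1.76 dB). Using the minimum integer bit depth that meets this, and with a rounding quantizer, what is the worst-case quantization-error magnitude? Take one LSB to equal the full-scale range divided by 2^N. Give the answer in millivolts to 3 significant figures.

Range = 7.62 − (-1.4) = 9.02 V.
Required N = ⌈(60.0 − 1.76)/6.02⌉ = ⌈9.674⌉ = 10.
Step size = 9.02/1024 V = 8.8086 mV.
Max error for round-to-nearest is LSB/2 = 4.40 mV.

4.40 mV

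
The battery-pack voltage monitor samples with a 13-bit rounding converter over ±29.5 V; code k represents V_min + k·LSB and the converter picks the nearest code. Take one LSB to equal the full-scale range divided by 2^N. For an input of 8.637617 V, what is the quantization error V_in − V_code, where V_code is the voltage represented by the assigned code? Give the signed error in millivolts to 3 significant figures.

+2.24 mV

Full-scale range = 29.5 V − (-29.5 V) = 59 V. LSB = 59 V / 2^13 ≈ 7.202 mV.
(8.637617 − (-29.5)) / LSB = 38.137617 × 8192/59 = 5295.3112. Nearest integer: k = 5295.
Reconstructed level: -29.5 + 5295 × 59/8192 V = 8.635375977 V.
Error = V_in − V_code = 8.637617 − (8.635375977) = +2.24 mV.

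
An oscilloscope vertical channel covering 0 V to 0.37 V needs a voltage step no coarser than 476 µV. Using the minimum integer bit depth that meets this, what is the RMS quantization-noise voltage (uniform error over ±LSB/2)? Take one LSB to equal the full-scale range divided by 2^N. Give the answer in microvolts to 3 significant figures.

V_FS = 0.37 V.
Need 2^N ≥ 0.37 V / 476 µV = 777.3 → N_min = 10.
LSB = 0.37 V ÷ 2^10 = 0.37/1024 V = 361.33 µV.
V_rms = LSB/√12 = 104 µV.

104 µV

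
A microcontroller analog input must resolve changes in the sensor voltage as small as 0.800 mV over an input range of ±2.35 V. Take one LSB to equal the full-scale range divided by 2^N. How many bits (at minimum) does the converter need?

13 bits

The full-scale span is 2.35 − (-2.35) = 4.7 V.
4.7 V / 0.800 mV = 5875. Since 2^12 = 4096 and 2^13 = 8192, N = 13.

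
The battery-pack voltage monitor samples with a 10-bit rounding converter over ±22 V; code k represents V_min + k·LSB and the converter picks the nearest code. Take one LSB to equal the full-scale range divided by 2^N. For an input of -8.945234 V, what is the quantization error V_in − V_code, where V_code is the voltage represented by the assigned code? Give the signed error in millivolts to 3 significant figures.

Range = 22 − (-22) = 44 V. LSB = 44 V / 2^10 ≈ 42.97 mV.
Position in LSBs: (-8.945234 − (-22)) × 1024/44 = 303.8200; rounding gives k = 304.
Reconstructed level: -22 + 304 × 44/1024 V = -8.937500000 V.
Error = V_in − V_code = -8.945234 − (-8.937500000) = −7.73 mV.

−7.73 mV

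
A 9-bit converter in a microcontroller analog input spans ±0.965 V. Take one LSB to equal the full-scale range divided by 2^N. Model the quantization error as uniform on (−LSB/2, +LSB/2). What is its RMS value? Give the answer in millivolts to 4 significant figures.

Range = 0.965 − (-0.965) = 1.93 V.
LSB = 1.93 V ÷ 2^9 = 1.93/512 V = 3.76953 mV.
For a uniform distribution on [−LSB/2, +LSB/2], V_rms = LSB/√12 = 3.76953 mV/3.4641 = 1.088 mV.

1.088 mV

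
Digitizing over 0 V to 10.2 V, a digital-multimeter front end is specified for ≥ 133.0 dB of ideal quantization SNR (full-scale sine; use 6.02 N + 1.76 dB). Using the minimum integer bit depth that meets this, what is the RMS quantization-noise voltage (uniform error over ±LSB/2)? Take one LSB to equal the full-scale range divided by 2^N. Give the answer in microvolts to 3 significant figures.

Range is 10.2 V.
Required N = ⌈(133.0 − 1.76)/6.02⌉ = ⌈21.801⌉ = 22.
One LSB is 10.2 V / 4194304 = 2.4319 µV.
V_rms = LSB/√12 = 0.702 µV.

0.702 µV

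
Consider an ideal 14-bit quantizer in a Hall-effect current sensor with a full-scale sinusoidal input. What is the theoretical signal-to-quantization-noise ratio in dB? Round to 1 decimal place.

For an ideal N-bit converter with full-scale sine input, SNR = 6.02 N + 1.76 dB. SNR = 6.02 × 14 + 1.76 = 84.28 + 1.76 = 86.04 dB.

86.0 dB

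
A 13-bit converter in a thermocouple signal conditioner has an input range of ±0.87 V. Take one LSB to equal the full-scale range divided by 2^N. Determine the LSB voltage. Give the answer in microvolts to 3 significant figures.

212 µV

Span: 0.87 V − (-0.87 V) = 1.74 V.
2^13 = 8192 levels.
LSB = 1.74 V / 2^13 = 212 µV.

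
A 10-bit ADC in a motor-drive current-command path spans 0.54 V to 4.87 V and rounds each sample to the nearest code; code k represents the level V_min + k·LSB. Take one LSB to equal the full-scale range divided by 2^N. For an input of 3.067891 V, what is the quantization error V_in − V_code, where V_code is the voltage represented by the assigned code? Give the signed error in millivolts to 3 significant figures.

−0.761 mV

The full-scale span is 4.87 − (0.54) = 4.33 V. LSB = 4.33 V / 2^10 ≈ 4.229 mV.
Position in LSBs: (3.067891 − (0.54)) × 1024/4.33 = 597.8200; rounding gives k = 598.
V_code = 0.54 + (598/1024) × 4.33 = 3.068652344 V.
V_in − V_code = 3.067891 − (3.068652344) = −0.761 mV.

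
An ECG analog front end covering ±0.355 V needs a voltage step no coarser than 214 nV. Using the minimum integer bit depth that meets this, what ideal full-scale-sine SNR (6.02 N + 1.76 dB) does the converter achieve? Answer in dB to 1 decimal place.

134.2 dB

Full-scale range = 0.355 V − (-0.355 V) = 0.71 V.
Required number of levels: 0.71/214 nV = 3.3178e6; smallest N with 2^N ≥ that is 22.
SNR = 6.02 × 22 + 1.76 = 134.20 dB.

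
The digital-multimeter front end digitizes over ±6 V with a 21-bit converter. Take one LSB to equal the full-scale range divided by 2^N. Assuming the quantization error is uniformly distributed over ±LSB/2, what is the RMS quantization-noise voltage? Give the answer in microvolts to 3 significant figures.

1.65 µV

The full-scale span is 6 − (-6) = 12 V.
Step size = 12/2097152 V = 5.7220 µV.
V_rms = LSB/√12 = 5.7220 µV / √12 = 1.65 µV.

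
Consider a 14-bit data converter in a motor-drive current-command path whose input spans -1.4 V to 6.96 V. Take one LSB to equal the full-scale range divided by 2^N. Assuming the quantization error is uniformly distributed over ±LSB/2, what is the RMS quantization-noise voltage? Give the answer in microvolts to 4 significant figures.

147.3 µV

Range = 6.96 − (-1.4) = 8.36 V.
LSB = 8.36 V ÷ 2^14 = 8.36/16384 V = 0.510254 mV.
RMS of a uniform error over width LSB is LSB/√12 = 147.3 µV.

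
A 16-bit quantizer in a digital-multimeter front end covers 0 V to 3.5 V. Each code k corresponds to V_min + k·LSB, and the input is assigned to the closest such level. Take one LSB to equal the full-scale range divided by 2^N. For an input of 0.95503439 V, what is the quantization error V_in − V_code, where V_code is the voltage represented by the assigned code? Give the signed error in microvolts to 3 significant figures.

−20.8 µV

Span = 3.5 V. LSB = 3.5 V / 2^16 ≈ 53.41 µV.
(0.95503439 − (0)) / LSB = 0.95503439 × 65536/3.5 = 17882.6097. Nearest integer: k = 17883.
V_code = 0 + (17883/65536) × 3.5 = 0.95505523682 V.
e = 0.95503439 − (0.95505523682) = −20.8 µV.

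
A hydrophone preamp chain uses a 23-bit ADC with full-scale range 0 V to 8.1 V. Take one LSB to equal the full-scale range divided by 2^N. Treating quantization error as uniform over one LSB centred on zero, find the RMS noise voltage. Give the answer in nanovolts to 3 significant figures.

279 nV

Range is 8.1 V.
LSB = 8.1 V ÷ 2^23 = 8.1/8388608 V = 0.96560 µV.
σ_q = LSB/√12 = 0.96560 µV/3.4641 = 279 nV.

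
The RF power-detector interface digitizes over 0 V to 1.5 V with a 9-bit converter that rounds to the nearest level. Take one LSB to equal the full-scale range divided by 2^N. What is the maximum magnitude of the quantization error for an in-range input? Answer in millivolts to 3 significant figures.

Span = 1.5 V.
LSB = 1.5 V ÷ 2^9 = 1.5/512 V = 2.9297 mV.
|e|_max = LSB/2 = 1.46 mV.

1.46 mV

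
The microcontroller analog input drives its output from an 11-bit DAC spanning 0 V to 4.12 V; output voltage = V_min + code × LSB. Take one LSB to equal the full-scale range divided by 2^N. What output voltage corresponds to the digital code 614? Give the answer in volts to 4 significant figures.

Full-scale range = 4.12 V. LSB = 4.12 V / 2^11.
V_out = V_min + code × LSB = 0 V + 614 × 4.12 V / 2048
      = 0 V + 1.23520 V = 1.23520 V.

1.235 V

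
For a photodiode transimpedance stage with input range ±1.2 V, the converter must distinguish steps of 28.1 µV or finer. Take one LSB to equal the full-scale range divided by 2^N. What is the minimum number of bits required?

17 bits

Full-scale range = 1.2 V − (-1.2 V) = 2.4 V.
Required number of levels: 2.4/28.1 µV = 85409; smallest N with 2^N ≥ that is 17.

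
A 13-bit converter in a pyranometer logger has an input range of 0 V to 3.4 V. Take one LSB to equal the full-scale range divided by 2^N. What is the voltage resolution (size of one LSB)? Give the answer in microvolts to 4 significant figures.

415.0 µV

Full-scale range = 3.4 V.
Number of codes = 2^13 = 8192.
Step size = 3.4/8192 V = 415.0 µV.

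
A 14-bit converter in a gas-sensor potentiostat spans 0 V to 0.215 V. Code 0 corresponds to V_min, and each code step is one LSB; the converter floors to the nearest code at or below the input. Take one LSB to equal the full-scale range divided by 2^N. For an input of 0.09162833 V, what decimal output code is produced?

6982

V_FS = 0.215 V. LSB = 0.215 V / 2^14 ≈ 13.12 µV.
(V_in − V_min) × 2^14/range = (0.09162833 − (0)) × 16384/0.215 = 6982.505.
Floor → code = 6982.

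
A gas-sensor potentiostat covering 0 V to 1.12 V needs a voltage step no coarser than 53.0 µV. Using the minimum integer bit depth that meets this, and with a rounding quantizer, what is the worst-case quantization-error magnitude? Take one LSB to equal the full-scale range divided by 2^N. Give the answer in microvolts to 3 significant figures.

17.1 µV

Full-scale range = 1.12 V.
1.12 V / 53.0 µV = 21130. Since 2^14 = 16384 and 2^15 = 32768, N = 15.
One LSB is 1.12 V / 32768 = 34.180 µV.
Half an LSB is 17.1 µV.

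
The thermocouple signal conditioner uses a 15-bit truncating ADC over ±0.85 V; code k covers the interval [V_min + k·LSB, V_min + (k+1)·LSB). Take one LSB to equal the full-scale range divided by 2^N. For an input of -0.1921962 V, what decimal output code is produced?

Span: 0.85 V − (-0.85 V) = 1.7 V. LSB = 1.7 V / 2^15 ≈ 51.88 µV.
V_in − V_min = -0.1921962 − (-0.85) = 0.6578038 V.
Divide by LSB: 0.6578038 × 32768/1.7 = 12679.3617.
Truncating gives code 12679.

12679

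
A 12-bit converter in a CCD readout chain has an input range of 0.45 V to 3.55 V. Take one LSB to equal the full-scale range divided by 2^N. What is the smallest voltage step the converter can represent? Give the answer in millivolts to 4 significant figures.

0.7568 mV

The full-scale span is 3.55 − (0.45) = 3.1 V.
Number of codes = 2^12 = 4096.
Step size = 3.1/4096 V = 0.7568 mV.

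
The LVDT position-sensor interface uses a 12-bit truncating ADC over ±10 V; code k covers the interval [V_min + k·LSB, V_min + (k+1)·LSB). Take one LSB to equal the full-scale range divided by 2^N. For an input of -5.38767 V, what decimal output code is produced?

944

Range = 10 − (-10) = 20 V. LSB = 20 V / 2^12 ≈ 4.883 mV.
code = ⌊(V_in − V_min)/LSB⌋ = ⌊(V_in − V_min) × 2^12 / range⌋
     = ⌊(-5.38767 − (-10)) × 4096 / 20⌋ = ⌊4.61233 × 4096/20⌋
     = ⌊944.605⌋ = 944.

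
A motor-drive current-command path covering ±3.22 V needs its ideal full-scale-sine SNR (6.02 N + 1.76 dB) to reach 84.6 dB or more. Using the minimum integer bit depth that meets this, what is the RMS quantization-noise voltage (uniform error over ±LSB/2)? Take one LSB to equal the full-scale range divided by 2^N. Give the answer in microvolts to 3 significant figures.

Span: 3.22 V − (-3.22 V) = 6.44 V.
Required N = ⌈(84.6 − 1.76)/6.02⌉ = ⌈13.761⌉ = 14.
One LSB is 6.44 V / 16384 = 393.07 µV.
RMS noise = LSB/√12 = 113 µV.

113 µV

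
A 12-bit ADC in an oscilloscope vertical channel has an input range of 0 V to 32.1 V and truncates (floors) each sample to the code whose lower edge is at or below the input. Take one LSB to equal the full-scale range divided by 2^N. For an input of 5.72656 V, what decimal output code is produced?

Range is 32.1 V. LSB = 32.1 V / 2^12 ≈ 7.837 mV.
code = ⌊(V_in − V_min)/LSB⌋ = ⌊(V_in − V_min) × 2^12 / range⌋
     = ⌊(5.72656 − (0)) × 4096 / 32.1⌋ = ⌊5.72656 × 4096/32.1⌋
     = ⌊730.716⌋ = 730.

730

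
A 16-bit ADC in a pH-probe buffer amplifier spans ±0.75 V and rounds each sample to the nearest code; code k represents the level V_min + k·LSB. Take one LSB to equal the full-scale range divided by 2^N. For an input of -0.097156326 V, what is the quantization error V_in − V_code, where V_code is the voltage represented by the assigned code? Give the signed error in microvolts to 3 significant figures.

The full-scale span is 0.75 − (-0.75) = 1.5 V. LSB = 1.5 V / 2^16 ≈ 22.89 µV.
(-0.097156326 − (-0.75)) / LSB = 0.652843674 × 65536/1.5 = 28523.1753. Nearest integer: k = 28523.
V_code = -0.75 + (28523/65536) × 1.5 = -0.097160339355 V.
Error = V_in − V_code = -0.097156326 − (-0.097160339355) = +4.01 µV.

+4.01 µV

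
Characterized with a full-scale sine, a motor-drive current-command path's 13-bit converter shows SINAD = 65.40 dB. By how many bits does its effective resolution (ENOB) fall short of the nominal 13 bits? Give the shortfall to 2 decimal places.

2.43 bits

N_eff = (65.40 − 1.76)/6.02 = 10.5714 bits.
Lost resolution: 13 − 10.5714 = 2.4286 bits.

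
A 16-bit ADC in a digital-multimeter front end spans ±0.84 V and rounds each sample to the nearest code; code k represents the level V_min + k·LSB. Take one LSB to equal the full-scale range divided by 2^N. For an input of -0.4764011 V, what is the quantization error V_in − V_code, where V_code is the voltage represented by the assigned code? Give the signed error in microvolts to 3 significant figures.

The full-scale span is 0.84 − (-0.84) = 1.68 V. LSB = 1.68 V / 2^16 ≈ 25.63 µV.
Position in LSBs: (-0.4764011 − (-0.84)) × 65536/1.68 = 14183.8199; rounding gives k = 14184.
Reconstructed level: -0.84 + 14184 × 1.68/65536 V = -0.47639648438 V.
V_in − V_code = -0.4764011 − (-0.47639648438) = −4.62 µV.

−4.62 µV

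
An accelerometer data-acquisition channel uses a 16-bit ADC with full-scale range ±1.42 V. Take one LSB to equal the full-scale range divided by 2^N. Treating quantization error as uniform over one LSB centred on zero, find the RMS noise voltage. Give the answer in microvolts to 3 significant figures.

12.5 µV

The full-scale span is 1.42 − (-1.42) = 2.84 V.
LSB = 2.84 V / 2^16 = 43.335 µV.
V_rms = LSB/√12 = 43.335 µV / √12 = 12.5 µV.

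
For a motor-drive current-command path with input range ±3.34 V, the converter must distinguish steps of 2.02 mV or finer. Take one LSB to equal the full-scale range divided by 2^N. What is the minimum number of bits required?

12 bits

Full-scale range = 3.34 V − (-3.34 V) = 6.68 V.
Required number of levels: 6.68/2.02 mV = 3306.9; smallest N with 2^N ≥ that is 12.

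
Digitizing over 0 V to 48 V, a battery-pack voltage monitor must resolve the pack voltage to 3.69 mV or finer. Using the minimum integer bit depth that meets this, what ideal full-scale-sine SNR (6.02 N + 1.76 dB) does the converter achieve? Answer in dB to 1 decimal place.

86.0 dB

Span = 48 V.
Levels needed ≥ 48/3.69 mV = 13010. 2^14 = 16384 suffices, so N_min = 14.
6.02(14) + 1.76 = 86.04 dB.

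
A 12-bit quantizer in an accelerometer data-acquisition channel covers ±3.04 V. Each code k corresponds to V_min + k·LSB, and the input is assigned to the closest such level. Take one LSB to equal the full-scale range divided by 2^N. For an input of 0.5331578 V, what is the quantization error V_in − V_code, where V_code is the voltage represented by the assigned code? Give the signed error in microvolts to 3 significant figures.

Range = 3.04 − (-3.04) = 6.08 V. LSB = 6.08 V / 2^12 ≈ 1.484 mV.
(0.5331578 − (-3.04)) / LSB = 3.5731578 × 4096/6.08 = 2407.1800. Nearest integer: k = 2407.
V_code = -3.04 + (2407/4096) × 6.08 = 0.5328906250 V.
V_in − V_code = 0.5331578 − (0.5328906250) = +267 µV.

+267 µV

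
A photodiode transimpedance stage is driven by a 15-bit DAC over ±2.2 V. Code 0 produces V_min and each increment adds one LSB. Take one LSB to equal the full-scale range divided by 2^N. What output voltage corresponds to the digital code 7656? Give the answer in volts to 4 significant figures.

Full-scale range = 2.2 V − (-2.2 V) = 4.4 V. LSB = 4.4 V / 2^15.
V_out = -2.2 + 7656 × (4.4/32768) V
      = -2.2 + 1.02803 = -1.17197 V.

-1.172 V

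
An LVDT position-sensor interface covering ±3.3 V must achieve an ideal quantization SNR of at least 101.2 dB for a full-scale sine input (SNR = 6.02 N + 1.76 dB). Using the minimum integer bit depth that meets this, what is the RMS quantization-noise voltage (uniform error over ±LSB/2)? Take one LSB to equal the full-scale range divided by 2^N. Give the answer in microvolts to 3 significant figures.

Span: 3.3 V − (-3.3 V) = 6.6 V.
Solving 6.02 N ≥ 101.2 − 1.76: N ≥ 16.518. Round up → N = 17.
Step size = 6.6/131072 V = 50.354 µV.
σ_q = LSB/√12 = 50.354 µV/3.4641 = 14.5 µV.

14.5 µV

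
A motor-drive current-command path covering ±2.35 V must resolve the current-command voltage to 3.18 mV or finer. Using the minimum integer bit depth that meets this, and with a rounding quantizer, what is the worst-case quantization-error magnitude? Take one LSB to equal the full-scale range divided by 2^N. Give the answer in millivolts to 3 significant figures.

The full-scale span is 2.35 − (-2.35) = 4.7 V.
Need 2^N ≥ 4.7 V / 3.18 mV = 1478 → N_min = 11.
LSB = 4.7 V ÷ 2^11 = 4.7/2048 V = 2.2949 mV.
Max error for round-to-nearest is LSB/2 = 1.15 mV.

1.15 mV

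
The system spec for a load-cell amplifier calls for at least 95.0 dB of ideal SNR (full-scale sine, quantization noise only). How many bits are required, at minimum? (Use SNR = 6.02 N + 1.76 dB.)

16 bits

N ≥ (95.0 − 1.76)/6.02 = 15.488 → N_min = 16.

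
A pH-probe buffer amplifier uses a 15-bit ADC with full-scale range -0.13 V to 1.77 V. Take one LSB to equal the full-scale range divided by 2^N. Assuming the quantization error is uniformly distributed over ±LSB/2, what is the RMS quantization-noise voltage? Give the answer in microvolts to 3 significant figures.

16.7 µV

Full-scale range = 1.77 V − (-0.13 V) = 1.9 V.
One LSB is 1.9 V / 32768 = 57.983 µV.
RMS of a uniform error over width LSB is LSB/√12 = 16.7 µV.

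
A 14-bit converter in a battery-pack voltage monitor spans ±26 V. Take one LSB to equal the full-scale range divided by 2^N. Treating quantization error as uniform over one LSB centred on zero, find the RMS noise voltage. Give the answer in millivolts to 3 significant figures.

0.916 mV

Span: 26 V − (-26 V) = 52 V.
LSB = 52 V ÷ 2^14 = 52/16384 V = 3.1738 mV.
V_rms = LSB/√12 = 3.1738 mV / √12 = 0.916 mV.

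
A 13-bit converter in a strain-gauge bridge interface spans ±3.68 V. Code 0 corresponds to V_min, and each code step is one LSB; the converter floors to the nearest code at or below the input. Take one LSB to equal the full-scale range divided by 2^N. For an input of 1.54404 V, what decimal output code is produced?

5814

Full-scale range = 3.68 V − (-3.68 V) = 7.36 V. LSB = 7.36 V / 2^13 ≈ 0.8984 mV.
(V_in − V_min) × 2^13/range = (1.54404 − (-3.68)) × 8192/7.36 = 5814.584.
Floor → code = 5814.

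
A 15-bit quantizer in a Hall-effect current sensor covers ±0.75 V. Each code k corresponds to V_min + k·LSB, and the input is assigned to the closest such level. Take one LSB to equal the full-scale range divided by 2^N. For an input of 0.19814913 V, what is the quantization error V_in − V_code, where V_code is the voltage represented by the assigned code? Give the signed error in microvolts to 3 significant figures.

Range = 0.75 − (-0.75) = 1.5 V. LSB = 1.5 V / 2^15 ≈ 45.78 µV.
Position in LSBs: (0.19814913 − (-0.75)) × 32768/1.5 = 20712.6338; rounding gives k = 20713.
Reconstructed level: -0.75 + 20713 × 1.5/32768 V = 0.19816589355 V.
V_in − V_code = 0.19814913 − (0.19816589355) = −16.8 µV.

−16.8 µV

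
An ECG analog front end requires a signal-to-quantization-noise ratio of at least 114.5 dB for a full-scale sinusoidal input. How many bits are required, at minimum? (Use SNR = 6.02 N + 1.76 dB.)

19 bits

Required N = ⌈(114.5 − 1.76)/6.02⌉ = ⌈18.728⌉ = 19.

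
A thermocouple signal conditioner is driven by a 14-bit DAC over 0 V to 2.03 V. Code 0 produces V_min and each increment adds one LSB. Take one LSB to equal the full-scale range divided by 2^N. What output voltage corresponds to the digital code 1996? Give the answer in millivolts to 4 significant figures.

247.3 mV

Span = 2.03 V. LSB = 2.03 V / 2^14.
V_out = V_min + code × LSB = 0 V + 1996 × 2.03 V / 16384
      = 0 V + 0.247307 V = 0.247307 V.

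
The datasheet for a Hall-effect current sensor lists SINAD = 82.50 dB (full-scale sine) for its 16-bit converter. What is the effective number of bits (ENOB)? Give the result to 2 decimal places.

13.41 bits

Inverting SNR = 6.02 N + 1.76: N_eff = (82.50 − 1.76)/6.02 = 13.4120.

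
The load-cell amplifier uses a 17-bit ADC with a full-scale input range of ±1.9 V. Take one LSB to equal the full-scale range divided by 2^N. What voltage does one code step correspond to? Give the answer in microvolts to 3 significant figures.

Full-scale range = 1.9 V − (-1.9 V) = 3.8 V.
2^17 = 131072 levels.
Step size = 3.8/131072 V = 29.0 µV.

29.0 µV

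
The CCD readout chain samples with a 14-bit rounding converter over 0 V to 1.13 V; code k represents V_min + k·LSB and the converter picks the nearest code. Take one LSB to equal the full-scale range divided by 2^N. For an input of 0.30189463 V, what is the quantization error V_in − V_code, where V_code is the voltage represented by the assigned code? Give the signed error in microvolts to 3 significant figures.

Range is 1.13 V. LSB = 1.13 V / 2^14 ≈ 68.97 µV.
Position in LSBs: (0.30189463 − (0)) × 16384/1.13 = 4377.2050; rounding gives k = 4377.
V_code = 0 + (4377/16384) × 1.13 = 0.30188049316 V.
e = 0.30189463 − (0.30188049316) = +14.1 µV.

+14.1 µV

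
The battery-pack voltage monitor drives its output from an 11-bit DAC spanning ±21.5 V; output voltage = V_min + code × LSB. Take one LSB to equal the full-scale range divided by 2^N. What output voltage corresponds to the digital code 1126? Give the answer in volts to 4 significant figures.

Span: 21.5 V − (-21.5 V) = 43 V. LSB = 43 V / 2^11.
V_out = -21.5 + 1126 × (43/2048) V
      = -21.5 V + 23.6416 V = 2.14160 V.

2.142 V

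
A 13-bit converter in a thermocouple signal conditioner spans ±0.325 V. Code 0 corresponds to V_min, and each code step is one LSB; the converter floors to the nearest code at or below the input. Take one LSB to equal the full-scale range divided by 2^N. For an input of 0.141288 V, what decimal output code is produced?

Range = 0.325 − (-0.325) = 0.65 V. LSB = 0.65 V / 2^13 ≈ 79.35 µV.
code = ⌊(V_in − V_min)/LSB⌋ = ⌊(V_in − V_min) × 2^13 / range⌋
     = ⌊(0.141288 − (-0.325)) × 8192 / 0.65⌋ = ⌊0.466288 × 8192/0.65⌋
     = ⌊5876.664⌋ = 5876.

5876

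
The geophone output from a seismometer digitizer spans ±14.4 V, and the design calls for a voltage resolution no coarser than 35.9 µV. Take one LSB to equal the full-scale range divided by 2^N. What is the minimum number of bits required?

20 bits

The full-scale span is 14.4 − (-14.4) = 28.8 V.
Required number of levels: 28.8/35.9 µV = 802230; smallest N with 2^N ≥ that is 20.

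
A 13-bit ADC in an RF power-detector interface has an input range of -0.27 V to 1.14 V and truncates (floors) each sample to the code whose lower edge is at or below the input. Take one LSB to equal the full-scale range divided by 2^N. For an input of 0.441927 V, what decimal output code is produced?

4136

The full-scale span is 1.14 − (-0.27) = 1.41 V. LSB = 1.41 V / 2^13 ≈ 172.1 µV.
V_in − V_min = 0.441927 − (-0.27) = 0.711927 V.
Divide by LSB: 0.711927 × 8192/1.41 = 4136.2454.
Truncating gives code 4136.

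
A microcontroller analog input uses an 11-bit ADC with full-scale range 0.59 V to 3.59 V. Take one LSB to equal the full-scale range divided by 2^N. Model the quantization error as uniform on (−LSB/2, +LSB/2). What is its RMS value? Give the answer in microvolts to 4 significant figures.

Full-scale range = 3.59 V − (0.59 V) = 3 V.
Step size = 3/2048 V = 1.46484 mV.
σ_q = LSB/√12 = 1.46484 mV/3.4641 = 422.9 µV.

422.9 µV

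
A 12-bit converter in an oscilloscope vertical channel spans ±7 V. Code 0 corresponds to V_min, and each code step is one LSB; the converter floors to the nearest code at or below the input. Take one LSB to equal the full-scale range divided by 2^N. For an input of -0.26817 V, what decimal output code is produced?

1969

Span: 7 V − (-7 V) = 14 V. LSB = 14 V / 2^12 ≈ 3.418 mV.
(V_in − V_min) × 2^12/range = (-0.26817 − (-7)) × 4096/14 = 1969.541.
Floor → code = 1969.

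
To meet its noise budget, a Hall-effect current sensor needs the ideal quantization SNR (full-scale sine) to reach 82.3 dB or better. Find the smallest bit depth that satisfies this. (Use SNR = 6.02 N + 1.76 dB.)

14 bits

Required N = ⌈(82.3 − 1.76)/6.02⌉ = ⌈13.379⌉ = 14.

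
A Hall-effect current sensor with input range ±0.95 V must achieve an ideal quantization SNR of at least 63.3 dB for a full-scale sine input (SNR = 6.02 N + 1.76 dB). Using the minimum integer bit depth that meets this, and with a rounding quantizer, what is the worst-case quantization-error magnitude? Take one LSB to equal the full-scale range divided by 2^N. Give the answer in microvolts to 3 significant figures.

The full-scale span is 0.95 − (-0.95) = 1.9 V.
Required N = ⌈(63.3 − 1.76)/6.02⌉ = ⌈10.223⌉ = 11.
Step size = 1.9/2048 V = 0.92773 mV.
|e|_max = LSB/2 = 464 µV.

464 µV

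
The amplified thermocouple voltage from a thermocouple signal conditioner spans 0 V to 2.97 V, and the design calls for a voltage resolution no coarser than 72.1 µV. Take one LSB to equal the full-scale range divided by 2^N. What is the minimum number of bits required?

16 bits

V_FS = 2.97 V.
Levels needed ≥ 2.97/72.1 µV = 41190. 2^16 = 65536 suffices, so N_min = 16.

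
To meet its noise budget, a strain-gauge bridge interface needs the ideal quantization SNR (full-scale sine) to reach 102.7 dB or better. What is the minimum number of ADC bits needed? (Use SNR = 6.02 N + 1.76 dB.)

17 bits

Required N = ⌈(102.7 − 1.76)/6.02⌉ = ⌈16.767⌉ = 17.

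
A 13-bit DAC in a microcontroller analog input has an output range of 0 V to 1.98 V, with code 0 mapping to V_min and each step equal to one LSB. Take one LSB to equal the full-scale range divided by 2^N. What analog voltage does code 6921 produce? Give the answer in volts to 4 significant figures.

Full-scale range = 1.98 V. LSB = 1.98 V / 2^13.
V_out = 0 + 6921 × (1.98/8192) V
      = 0 + 1.67280 = 1.67280 V.

1.673 V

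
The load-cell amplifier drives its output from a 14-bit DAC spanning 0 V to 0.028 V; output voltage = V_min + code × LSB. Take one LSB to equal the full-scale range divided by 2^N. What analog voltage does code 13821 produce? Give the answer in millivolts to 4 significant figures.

V_FS = 0.028 V. LSB = 0.028 V / 2^14.
V_out = V_min + code × LSB = 0 V + 13821 × 0.028 V / 16384
      = 0 V + 0.0236199 V = 0.0236199 V.

23.62 mV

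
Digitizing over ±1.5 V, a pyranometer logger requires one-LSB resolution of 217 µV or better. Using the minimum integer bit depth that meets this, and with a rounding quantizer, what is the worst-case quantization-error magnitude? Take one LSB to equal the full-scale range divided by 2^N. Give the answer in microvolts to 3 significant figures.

91.6 µV

Span: 1.5 V − (-1.5 V) = 3 V.
Need 2^N ≥ 3 V / 217 µV = 13820 → N_min = 14.
Step size = 3/16384 V = 183.11 µV.
Max error for round-to-nearest is LSB/2 = 91.6 µV.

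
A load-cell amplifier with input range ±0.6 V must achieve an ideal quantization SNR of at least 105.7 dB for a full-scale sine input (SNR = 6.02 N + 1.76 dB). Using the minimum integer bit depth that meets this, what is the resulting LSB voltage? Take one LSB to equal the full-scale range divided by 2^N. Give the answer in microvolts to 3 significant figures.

4.58 µV

The full-scale span is 0.6 − (-0.6) = 1.2 V.
6.02 N + 1.76 ≥ 105.7 gives N ≥ 17.266, so the minimum integer is 18.
LSB = 1.2 V / 2^18 = 4.58 µV.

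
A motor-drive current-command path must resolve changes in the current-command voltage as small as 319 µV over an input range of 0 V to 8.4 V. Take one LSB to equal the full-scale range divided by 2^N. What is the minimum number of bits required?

15 bits

Span = 8.4 V.
Need 2^N ≥ 8.4 V / 319 µV = 26330 → N_min = 15.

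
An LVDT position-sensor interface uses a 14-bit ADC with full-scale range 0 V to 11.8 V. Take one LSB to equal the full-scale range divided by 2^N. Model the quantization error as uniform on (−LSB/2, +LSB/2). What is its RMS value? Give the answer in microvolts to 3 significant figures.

208 µV

Span = 11.8 V.
Step size = 11.8/16384 V = 0.72021 mV.
RMS of a uniform error over width LSB is LSB/√12 = 208 µV.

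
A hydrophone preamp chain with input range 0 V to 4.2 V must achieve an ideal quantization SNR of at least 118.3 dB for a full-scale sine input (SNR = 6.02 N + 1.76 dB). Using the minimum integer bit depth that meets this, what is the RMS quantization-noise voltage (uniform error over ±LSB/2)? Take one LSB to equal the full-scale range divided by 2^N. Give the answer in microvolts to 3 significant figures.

Range is 4.2 V.
6.02 N + 1.76 ≥ 118.3 gives N ≥ 19.359, so the minimum integer is 20.
LSB = 4.2 V ÷ 2^20 = 4.2/1048576 V = 4.0054 µV.
σ_q = LSB/√12 = 4.0054 µV/3.4641 = 1.16 µV.

1.16 µV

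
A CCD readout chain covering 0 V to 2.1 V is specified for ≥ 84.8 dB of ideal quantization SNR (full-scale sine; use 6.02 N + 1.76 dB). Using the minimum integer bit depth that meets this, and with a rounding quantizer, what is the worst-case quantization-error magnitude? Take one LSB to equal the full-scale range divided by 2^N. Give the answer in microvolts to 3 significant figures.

64.1 µV

Full-scale range = 2.1 V.
Required N = ⌈(84.8 − 1.76)/6.02⌉ = ⌈13.794⌉ = 14.
LSB = 2.1 V ÷ 2^14 = 2.1/16384 V = 128.17 µV.
|e|_max = LSB/2 = 64.1 µV.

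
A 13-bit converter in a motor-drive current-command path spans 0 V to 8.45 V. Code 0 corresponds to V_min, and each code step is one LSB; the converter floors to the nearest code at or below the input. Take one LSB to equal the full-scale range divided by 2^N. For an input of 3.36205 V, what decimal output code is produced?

3259

V_FS = 8.45 V. LSB = 8.45 V / 2^13 ≈ 1.031 mV.
V_in − V_min = 3.36205 − (0) = 3.36205 V.
Divide by LSB: 3.36205 × 8192/8.45 = 3259.3981.
Truncating gives code 3259.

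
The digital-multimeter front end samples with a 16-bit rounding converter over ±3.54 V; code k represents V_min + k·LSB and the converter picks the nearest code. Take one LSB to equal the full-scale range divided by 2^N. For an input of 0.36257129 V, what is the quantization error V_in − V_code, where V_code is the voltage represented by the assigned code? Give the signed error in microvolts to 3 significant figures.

+15.1 µV

The full-scale span is 3.54 − (-3.54) = 7.08 V. LSB = 7.08 V / 2^16 ≈ 108.0 µV.
(0.36257129 − (-3.54)) / LSB = 3.90257129 × 65536/7.08 = 36124.1401. Nearest integer: k = 36124.
Reconstructed level: -3.54 + 36124 × 7.08/65536 V = 0.36255615234 V.
e = 0.36257129 − (0.36255615234) = +15.1 µV.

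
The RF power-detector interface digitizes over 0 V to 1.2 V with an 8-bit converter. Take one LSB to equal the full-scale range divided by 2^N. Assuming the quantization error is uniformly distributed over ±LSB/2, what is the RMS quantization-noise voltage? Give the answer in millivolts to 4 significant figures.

1.353 mV

V_FS = 1.2 V.
One LSB is 1.2 V / 256 = 4.68750 mV.
RMS of a uniform error over width LSB is LSB/√12 = 1.353 mV.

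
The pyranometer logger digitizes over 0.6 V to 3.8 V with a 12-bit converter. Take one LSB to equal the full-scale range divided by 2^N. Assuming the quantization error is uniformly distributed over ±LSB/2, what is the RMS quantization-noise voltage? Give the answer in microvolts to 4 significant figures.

225.5 µV

Span: 3.8 V − (0.6 V) = 3.2 V.
Step size = 3.2/4096 V = 0.781250 mV.
For a uniform distribution on [−LSB/2, +LSB/2], V_rms = LSB/√12 = 0.781250 mV/3.4641 = 225.5 µV.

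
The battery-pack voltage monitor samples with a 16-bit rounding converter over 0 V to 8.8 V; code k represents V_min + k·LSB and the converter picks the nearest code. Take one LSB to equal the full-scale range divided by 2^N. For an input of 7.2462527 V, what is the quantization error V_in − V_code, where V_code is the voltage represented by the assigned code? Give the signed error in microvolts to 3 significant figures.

−24.2 µV

Range is 8.8 V. LSB = 8.8 V / 2^16 ≈ 134.3 µV.
Position in LSBs: (7.2462527 − (0)) × 65536/8.8 = 53964.8201; rounding gives k = 53965.
V_code = 0 + (53965/65536) × 8.8 = 7.2462768555 V.
e = 7.2462527 − (7.2462768555) = −24.2 µV.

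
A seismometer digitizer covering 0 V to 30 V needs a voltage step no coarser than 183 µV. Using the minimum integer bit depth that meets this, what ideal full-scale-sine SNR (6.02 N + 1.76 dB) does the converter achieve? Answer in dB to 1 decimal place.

110.1 dB

Full-scale range = 30 V.
Required number of levels: 30/183 µV = 163930; smallest N with 2^N ≥ that is 18.
SNR = 6.02 × 18 + 1.76 = 110.12 dB.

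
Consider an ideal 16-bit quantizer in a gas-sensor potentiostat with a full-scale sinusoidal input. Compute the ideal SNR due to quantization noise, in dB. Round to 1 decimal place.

Ideal quantization SNR: 6.02 × 16 + 1.76 dB = 98.1 dB.

98.1 dB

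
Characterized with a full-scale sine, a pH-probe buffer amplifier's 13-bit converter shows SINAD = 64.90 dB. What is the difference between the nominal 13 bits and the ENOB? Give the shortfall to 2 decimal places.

ENOB = (SINAD − 1.76)/6.02 = (64.90 − 1.76)/6.02 = 10.4884 bits.
Shortfall = 13 − 10.4884 = 2.5116 bits.

2.51 bits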